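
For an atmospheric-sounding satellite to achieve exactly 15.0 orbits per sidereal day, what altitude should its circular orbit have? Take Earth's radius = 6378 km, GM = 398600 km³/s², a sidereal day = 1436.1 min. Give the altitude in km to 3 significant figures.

554 km

Required period T = 86166 / 15.0 = 5744.4 s.
From T = 2π√(a³/μ): a = (μ T²/4π²)^(1/3) = (398600 × 5744.4² / 4π²)^(1/3) = 6932 km.
Altitude h = a − R = 6932 − 6378 = 554 km.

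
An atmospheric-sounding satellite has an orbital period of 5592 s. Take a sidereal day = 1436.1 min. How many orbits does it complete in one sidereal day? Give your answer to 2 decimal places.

Orbits per sidereal day = 86166 / 5592.0 = 15.409.

15.41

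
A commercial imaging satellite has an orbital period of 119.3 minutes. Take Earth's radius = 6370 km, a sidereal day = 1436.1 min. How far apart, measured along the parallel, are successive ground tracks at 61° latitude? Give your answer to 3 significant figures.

1610 km

T = 119.3 min = 7158.0 s.
Node shift per orbit = (7158.0/86166) × 360° = 29.91°.
Equatorial spacing = 29.91 × 111.2 km/° = 3325 km.
At 61° latitude, spacing = 3325 × cos(61°) = 1612 km.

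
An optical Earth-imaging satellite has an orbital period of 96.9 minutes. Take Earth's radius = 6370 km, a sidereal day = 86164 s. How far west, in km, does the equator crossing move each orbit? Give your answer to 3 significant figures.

T = 96.9 min = 5814.0 s.
During one orbit Earth rotates (5814.0 / 86164) × 360° = 24.29°.
At the equator that is 24.29° × (2π·6370/360) km/° = 24.29 × 111.2 = 2701 km.

2700 km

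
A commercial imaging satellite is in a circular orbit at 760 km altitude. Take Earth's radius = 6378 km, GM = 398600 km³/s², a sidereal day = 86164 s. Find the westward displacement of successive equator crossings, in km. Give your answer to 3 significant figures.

Semi-major axis a = 6378 + 760 = 7138 km. Period T = 2π√(a³/μ) = 2π√(7138³/398600) = 6001.7 s = 100.03 min.
During one orbit Earth rotates (6001.7 / 86164) × 360° = 25.08°.
At the equator that is 25.08° × (2π·6378/360) km/° = 25.08 × 111.3 = 2791 km.

2790 km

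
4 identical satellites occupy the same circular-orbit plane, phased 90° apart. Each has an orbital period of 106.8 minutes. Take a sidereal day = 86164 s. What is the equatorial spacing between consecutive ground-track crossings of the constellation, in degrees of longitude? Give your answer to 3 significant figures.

6.69°

T = 106.8 min = 6408.0 s.
Single-satellite node shift = (6408.0/86164) × 360° = 26.77°.
With 4 satellites evenly phased, successive equator crossings are 26.77/4 = 6.693° apart.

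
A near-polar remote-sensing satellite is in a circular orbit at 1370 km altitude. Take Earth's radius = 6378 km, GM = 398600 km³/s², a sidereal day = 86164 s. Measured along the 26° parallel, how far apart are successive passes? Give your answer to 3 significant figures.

2840 km

Semi-major axis a = 6378 + 1370 = 7748 km. Period T = 2π√(a³/μ) = 2π√(7748³/398600) = 6787.3 s = 113.12 min.
Node shift per orbit = (6787.3/86164) × 360° = 28.36°.
Equatorial spacing = 28.36 × 111.3 km/° = 3157 km.
At 26° latitude, spacing = 3157 × cos(26°) = 2837 km.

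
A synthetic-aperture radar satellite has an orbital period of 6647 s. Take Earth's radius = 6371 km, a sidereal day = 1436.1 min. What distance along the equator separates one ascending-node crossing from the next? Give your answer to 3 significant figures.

During one orbit Earth rotates (6647.0 / 86166) × 360° = 27.77°.
At the equator that is 27.77° × (2π·6371/360) km/° = 27.77 × 111.2 = 3088 km.

3090 km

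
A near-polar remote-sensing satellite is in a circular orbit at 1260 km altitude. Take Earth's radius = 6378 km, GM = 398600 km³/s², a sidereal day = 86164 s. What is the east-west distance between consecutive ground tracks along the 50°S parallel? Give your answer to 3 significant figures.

1990 km

Semi-major axis a = 6378 + 1260 = 7638 km. Period T = 2π√(a³/μ) = 2π√(7638³/398600) = 6643.3 s = 110.72 min.
Node shift per orbit = (6643.3/86164) × 360° = 27.76°.
Equatorial spacing = 27.76 × 111.3 km/° = 3090 km.
At 50° latitude, spacing = 3090 × cos(50°) = 1986 km.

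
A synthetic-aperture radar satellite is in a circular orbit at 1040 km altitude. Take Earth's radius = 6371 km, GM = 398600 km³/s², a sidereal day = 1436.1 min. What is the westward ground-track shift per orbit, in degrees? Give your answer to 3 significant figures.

26.5°

Semi-major axis a = 6371 + 1040 = 7411 km. Period T = 2π√(a³/μ) = 2π√(7411³/398600) = 6349.3 s = 105.82 min.
During one orbit Earth rotates (6349.3 / 86166) × 360° = 26.53°.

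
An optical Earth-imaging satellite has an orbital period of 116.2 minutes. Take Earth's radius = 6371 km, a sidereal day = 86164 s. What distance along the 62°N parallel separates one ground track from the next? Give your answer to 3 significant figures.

1520 km

T = 116.2 min = 6972.0 s.
Node shift per orbit = (6972.0/86164) × 360° = 29.13°.
Equatorial spacing = 29.13 × 111.2 km/° = 3239 km.
At 62° latitude, spacing = 3239 × cos(62°) = 1521 km.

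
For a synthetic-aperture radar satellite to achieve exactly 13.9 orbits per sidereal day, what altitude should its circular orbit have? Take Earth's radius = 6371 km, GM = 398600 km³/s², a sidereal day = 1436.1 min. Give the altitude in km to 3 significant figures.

Required period T = 86166 / 13.9 = 6199.0 s.
From T = 2π√(a³/μ): a = (μ T²/4π²)^(1/3) = (398600 × 6199.0² / 4π²)^(1/3) = 7294 km.
Altitude h = a − R = 7294 − 6371 = 923 km.

923 km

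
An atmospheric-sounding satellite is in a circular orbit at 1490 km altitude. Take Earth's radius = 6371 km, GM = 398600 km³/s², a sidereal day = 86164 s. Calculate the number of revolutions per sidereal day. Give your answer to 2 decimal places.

12.42

Semi-major axis a = 6371 + 1490 = 7861 km. Period T = 2π√(a³/μ) = 2π√(7861³/398600) = 6936.3 s = 115.61 min.
Orbits per sidereal day = 86164 / 6936.3 = 12.422.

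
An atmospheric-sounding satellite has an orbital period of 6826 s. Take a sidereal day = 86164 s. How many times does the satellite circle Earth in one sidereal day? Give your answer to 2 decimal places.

Orbits per sidereal day = 86164 / 6826.0 = 12.623.

12.62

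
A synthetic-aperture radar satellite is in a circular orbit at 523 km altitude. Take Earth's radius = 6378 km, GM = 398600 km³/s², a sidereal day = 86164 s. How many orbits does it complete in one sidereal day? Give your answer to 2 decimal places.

Semi-major axis a = 6378 + 523 = 6901 km. Period T = 2π√(a³/μ) = 2π√(6901³/398600) = 5705.3 s = 95.09 min.
Orbits per sidereal day = 86164 / 5705.3 = 15.102.

15.10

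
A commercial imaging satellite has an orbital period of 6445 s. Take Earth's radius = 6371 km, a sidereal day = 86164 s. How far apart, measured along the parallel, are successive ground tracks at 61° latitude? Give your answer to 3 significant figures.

Node shift per orbit = (6445.0/86164) × 360° = 26.93°.
Equatorial spacing = 26.93 × 111.2 km/° = 2994 km.
At 61° latitude, spacing = 2994 × cos(61°) = 1452 km.

1450 km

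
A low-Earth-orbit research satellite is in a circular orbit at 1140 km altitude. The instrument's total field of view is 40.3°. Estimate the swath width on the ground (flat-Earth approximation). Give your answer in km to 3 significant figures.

837 km

Half-angle = 40.3°/2 = 20.15°.
Swath width ≈ 2h·tan(θ/2) = 2 × 1140 × tan(20.15°) = 836.6 km.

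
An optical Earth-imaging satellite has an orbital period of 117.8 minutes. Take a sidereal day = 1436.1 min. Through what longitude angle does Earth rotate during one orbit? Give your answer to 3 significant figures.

29.5°

T = 117.8 min = 7068.0 s.
During one orbit Earth rotates (7068.0 / 86166) × 360° = 29.53°.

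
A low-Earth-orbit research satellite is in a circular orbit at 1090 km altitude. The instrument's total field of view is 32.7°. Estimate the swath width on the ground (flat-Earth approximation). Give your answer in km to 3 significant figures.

640 km

Half-angle = 32.7°/2 = 16.35°.
Swath width ≈ 2h·tan(θ/2) = 2 × 1090 × tan(16.35°) = 639.5 km.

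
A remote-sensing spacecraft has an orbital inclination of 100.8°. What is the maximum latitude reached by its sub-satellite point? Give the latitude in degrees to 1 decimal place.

79.2°

Retrograde orbit: the ground track reaches ±(180° − i) = ±(180 − 100.8) = ±79.2°.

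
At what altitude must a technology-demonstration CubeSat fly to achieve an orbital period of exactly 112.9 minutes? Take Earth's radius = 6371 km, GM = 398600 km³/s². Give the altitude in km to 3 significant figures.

T = 112.9 min = 6774.0 s.
From T = 2π√(a³/μ): a = (μ T²/4π²)^(1/3) = (398600 × 6774.0² / 4π²)^(1/3) = 7738 km.
Altitude h = a − R = 7738 − 6371 = 1367 km.

1370 km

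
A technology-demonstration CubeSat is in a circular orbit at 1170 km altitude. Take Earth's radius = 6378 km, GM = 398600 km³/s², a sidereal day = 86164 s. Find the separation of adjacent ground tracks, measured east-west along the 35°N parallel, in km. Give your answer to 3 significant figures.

Semi-major axis a = 6378 + 1170 = 7548 km. Period T = 2π√(a³/μ) = 2π√(7548³/398600) = 6526.2 s = 108.77 min.
Node shift per orbit = (6526.2/86164) × 360° = 27.27°.
Equatorial spacing = 27.27 × 111.3 km/° = 3035 km.
At 35° latitude, spacing = 3035 × cos(35°) = 2486 km.

2490 km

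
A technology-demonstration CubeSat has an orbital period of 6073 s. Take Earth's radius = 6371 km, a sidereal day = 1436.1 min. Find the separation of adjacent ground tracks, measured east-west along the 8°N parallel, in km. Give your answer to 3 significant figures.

Node shift per orbit = (6073.0/86166) × 360° = 25.37°.
Equatorial spacing = 25.37 × 111.2 km/° = 2821 km.
At 8° latitude, spacing = 2821 × cos(8°) = 2794 km.

2790 km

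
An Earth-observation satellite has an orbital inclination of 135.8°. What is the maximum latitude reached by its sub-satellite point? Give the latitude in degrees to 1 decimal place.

Retrograde orbit: the ground track reaches ±(180° − i) = ±(180 − 135.8) = ±44.2°.

44.2°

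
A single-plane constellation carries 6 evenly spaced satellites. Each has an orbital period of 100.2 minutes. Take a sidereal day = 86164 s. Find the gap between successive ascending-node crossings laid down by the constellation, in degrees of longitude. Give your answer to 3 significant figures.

T = 100.2 min = 6012.0 s.
Single-satellite node shift = (6012.0/86164) × 360° = 25.12°.
With 6 satellites evenly phased, successive equator crossings are 25.12/6 = 4.186° apart.

4.19°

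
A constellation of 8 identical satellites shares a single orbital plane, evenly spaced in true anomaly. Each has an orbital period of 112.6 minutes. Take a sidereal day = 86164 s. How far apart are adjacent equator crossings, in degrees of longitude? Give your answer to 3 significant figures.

3.53°

T = 112.6 min = 6756.0 s.
Single-satellite node shift = (6756.0/86164) × 360° = 28.23°.
With 8 satellites evenly phased, successive equator crossings are 28.23/8 = 3.528° apart.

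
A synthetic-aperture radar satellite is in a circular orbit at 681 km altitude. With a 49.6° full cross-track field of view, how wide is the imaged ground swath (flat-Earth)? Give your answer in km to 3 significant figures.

Half-angle = 49.6°/2 = 24.8°.
Swath width ≈ 2h·tan(θ/2) = 2 × 681 × tan(24.8°) = 629.3 km.

629 km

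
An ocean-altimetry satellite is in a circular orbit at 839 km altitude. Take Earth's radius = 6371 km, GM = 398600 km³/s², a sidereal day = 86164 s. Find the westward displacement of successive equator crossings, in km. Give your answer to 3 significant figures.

Semi-major axis a = 6371 + 839 = 7210 km. Period T = 2π√(a³/μ) = 2π√(7210³/398600) = 6092.8 s = 101.55 min.
During one orbit Earth rotates (6092.8 / 86164) × 360° = 25.46°.
At the equator that is 25.46° × (2π·6371/360) km/° = 25.46 × 111.2 = 2831 km.

2830 km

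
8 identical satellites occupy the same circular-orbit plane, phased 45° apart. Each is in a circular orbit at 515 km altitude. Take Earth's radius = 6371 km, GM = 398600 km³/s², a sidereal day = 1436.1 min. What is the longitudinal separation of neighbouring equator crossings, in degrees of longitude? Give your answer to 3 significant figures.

2.97°

Semi-major axis a = 6371 + 515 = 6886 km. Period T = 2π√(a³/μ) = 2π√(6886³/398600) = 5686.7 s = 94.78 min.
Single-satellite node shift = (5686.7/86166) × 360° = 23.76°.
With 8 satellites evenly phased, successive equator crossings are 23.76/8 = 2.970° apart.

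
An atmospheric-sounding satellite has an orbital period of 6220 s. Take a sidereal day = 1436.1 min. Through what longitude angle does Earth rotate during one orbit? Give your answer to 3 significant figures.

During one orbit Earth rotates (6220.0 / 86166) × 360° = 25.99°.

26.0°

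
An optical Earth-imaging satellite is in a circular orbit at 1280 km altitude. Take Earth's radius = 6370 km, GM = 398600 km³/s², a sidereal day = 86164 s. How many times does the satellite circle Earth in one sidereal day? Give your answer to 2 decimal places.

Semi-major axis a = 6370 + 1280 = 7650 km. Period T = 2π√(a³/μ) = 2π√(7650³/398600) = 6658.9 s = 110.98 min.
Orbits per sidereal day = 86164 / 6658.9 = 12.940.

12.94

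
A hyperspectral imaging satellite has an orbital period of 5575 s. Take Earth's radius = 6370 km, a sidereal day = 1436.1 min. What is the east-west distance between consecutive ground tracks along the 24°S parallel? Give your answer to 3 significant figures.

Node shift per orbit = (5575.0/86166) × 360° = 23.29°.
Equatorial spacing = 23.29 × 111.2 km/° = 2590 km.
At 24° latitude, spacing = 2590 × cos(24°) = 2366 km.

2370 km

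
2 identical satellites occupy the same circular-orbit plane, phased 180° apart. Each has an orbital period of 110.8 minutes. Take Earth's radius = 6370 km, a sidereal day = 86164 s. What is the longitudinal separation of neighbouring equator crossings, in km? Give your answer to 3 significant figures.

T = 110.8 min = 6648.0 s.
Single-satellite node shift = (6648.0/86164) × 360° = 27.78°.
With 2 satellites evenly phased, successive equator crossings are 27.78/2 = 13.888° apart.
That is 13.888 × 111.2 = 1544 km at the equator.

1540 km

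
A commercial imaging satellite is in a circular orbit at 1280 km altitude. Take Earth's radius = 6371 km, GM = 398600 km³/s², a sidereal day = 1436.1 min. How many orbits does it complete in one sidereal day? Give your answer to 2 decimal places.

12.94

Semi-major axis a = 6371 + 1280 = 7651 km. Period T = 2π√(a³/μ) = 2π√(7651³/398600) = 6660.2 s = 111.00 min.
Orbits per sidereal day = 86166 / 6660.2 = 12.937.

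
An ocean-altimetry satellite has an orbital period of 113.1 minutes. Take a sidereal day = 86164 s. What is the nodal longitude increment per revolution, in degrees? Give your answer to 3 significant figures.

T = 113.1 min = 6786.0 s.
During one orbit Earth rotates (6786.0 / 86164) × 360° = 28.35°.

28.4°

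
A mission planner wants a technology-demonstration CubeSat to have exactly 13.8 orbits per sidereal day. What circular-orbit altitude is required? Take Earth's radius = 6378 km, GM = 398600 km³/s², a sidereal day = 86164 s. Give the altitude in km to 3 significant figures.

Required period T = 86164 / 13.8 = 6243.8 s.
From T = 2π√(a³/μ): a = (μ T²/4π²)^(1/3) = (398600 × 6243.8² / 4π²)^(1/3) = 7329 km.
Altitude h = a − R = 7329 − 6378 = 951 km.

951 km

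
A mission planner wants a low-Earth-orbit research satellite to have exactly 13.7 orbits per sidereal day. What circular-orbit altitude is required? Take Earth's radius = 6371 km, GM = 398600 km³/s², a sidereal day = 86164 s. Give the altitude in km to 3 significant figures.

Required period T = 86164 / 13.7 = 6289.3 s.
From T = 2π√(a³/μ): a = (μ T²/4π²)^(1/3) = (398600 × 6289.3² / 4π²)^(1/3) = 7364 km.
Altitude h = a − R = 7364 − 6371 = 993 km.

993 km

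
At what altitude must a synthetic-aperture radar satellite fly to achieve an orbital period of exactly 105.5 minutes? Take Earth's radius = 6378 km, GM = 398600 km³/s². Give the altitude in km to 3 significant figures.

1020 km

T = 105.5 min = 6330.0 s.
From T = 2π√(a³/μ): a = (μ T²/4π²)^(1/3) = (398600 × 6330.0² / 4π²)^(1/3) = 7396 km.
Altitude h = a − R = 7396 − 6378 = 1018 km.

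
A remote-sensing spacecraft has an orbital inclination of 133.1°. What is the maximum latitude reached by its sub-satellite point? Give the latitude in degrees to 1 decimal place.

Retrograde orbit: the ground track reaches ±(180° − i) = ±(180 − 133.1) = ±46.9°.

46.9°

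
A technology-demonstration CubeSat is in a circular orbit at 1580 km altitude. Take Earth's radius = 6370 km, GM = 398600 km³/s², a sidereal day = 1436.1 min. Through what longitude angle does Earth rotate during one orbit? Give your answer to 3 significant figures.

29.5°

Semi-major axis a = 6370 + 1580 = 7950 km. Period T = 2π√(a³/μ) = 2π√(7950³/398600) = 7054.4 s = 117.57 min.
During one orbit Earth rotates (7054.4 / 86166) × 360° = 29.47°.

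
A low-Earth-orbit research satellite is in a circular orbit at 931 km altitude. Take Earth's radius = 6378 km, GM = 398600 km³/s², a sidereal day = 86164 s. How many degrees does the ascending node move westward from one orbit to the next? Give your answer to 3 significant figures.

Semi-major axis a = 6378 + 931 = 7309 km. Period T = 2π√(a³/μ) = 2π√(7309³/398600) = 6218.7 s = 103.64 min.
During one orbit Earth rotates (6218.7 / 86164) × 360° = 25.98°.

26.0°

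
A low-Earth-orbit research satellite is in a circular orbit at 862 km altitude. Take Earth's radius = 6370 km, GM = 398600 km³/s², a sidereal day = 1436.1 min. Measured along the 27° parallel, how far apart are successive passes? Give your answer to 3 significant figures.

Semi-major axis a = 6370 + 862 = 7232 km. Period T = 2π√(a³/μ) = 2π√(7232³/398600) = 6120.7 s = 102.01 min.
Node shift per orbit = (6120.7/86166) × 360° = 25.57°.
Equatorial spacing = 25.57 × 111.2 km/° = 2843 km.
At 27° latitude, spacing = 2843 × cos(27°) = 2533 km.

2530 km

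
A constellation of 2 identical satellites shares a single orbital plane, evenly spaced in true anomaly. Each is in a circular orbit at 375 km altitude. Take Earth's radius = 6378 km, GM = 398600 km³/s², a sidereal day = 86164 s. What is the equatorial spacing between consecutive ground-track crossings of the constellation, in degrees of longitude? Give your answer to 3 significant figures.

Semi-major axis a = 6378 + 375 = 6753 km. Period T = 2π√(a³/μ) = 2π√(6753³/398600) = 5522.8 s = 92.05 min.
Single-satellite node shift = (5522.8/86164) × 360° = 23.07°.
With 2 satellites evenly phased, successive equator crossings are 23.07/2 = 11.537° apart.

11.5°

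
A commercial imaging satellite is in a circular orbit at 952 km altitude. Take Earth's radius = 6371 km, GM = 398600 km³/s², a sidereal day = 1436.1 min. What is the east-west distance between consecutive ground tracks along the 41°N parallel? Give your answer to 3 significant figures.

Semi-major axis a = 6371 + 952 = 7323 km. Period T = 2π√(a³/μ) = 2π√(7323³/398600) = 6236.6 s = 103.94 min.
Node shift per orbit = (6236.6/86166) × 360° = 26.06°.
Equatorial spacing = 26.06 × 111.2 km/° = 2897 km.
At 41° latitude, spacing = 2897 × cos(41°) = 2187 km.

2190 km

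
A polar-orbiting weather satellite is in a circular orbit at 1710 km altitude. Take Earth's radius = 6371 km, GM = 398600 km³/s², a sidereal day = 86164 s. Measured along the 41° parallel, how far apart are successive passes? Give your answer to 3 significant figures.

2530 km

Semi-major axis a = 6371 + 1710 = 8081 km. Period T = 2π√(a³/μ) = 2π√(8081³/398600) = 7229.5 s = 120.49 min.
Node shift per orbit = (7229.5/86164) × 360° = 30.21°.
Equatorial spacing = 30.21 × 111.2 km/° = 3359 km.
At 41° latitude, spacing = 3359 × cos(41°) = 2535 km.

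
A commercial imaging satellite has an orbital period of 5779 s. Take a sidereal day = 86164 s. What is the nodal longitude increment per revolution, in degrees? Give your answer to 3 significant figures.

During one orbit Earth rotates (5779.0 / 86164) × 360° = 24.15°.

24.1°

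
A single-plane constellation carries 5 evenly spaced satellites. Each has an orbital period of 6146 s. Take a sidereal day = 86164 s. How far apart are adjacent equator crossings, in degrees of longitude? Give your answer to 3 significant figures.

5.14°

Single-satellite node shift = (6146.0/86164) × 360° = 25.68°.
With 5 satellites evenly phased, successive equator crossings are 25.68/5 = 5.136° apart.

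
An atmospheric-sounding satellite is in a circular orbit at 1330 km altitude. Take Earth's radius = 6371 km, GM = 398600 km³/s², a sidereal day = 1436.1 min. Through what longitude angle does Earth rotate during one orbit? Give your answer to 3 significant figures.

28.1°

Semi-major axis a = 6371 + 1330 = 7701 km. Period T = 2π√(a³/μ) = 2π√(7701³/398600) = 6725.6 s = 112.09 min.
During one orbit Earth rotates (6725.6 / 86166) × 360° = 28.10°.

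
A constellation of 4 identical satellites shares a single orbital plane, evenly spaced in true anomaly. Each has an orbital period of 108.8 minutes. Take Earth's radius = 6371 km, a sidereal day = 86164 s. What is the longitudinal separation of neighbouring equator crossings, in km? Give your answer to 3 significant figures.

T = 108.8 min = 6528.0 s.
Single-satellite node shift = (6528.0/86164) × 360° = 27.27°.
With 4 satellites evenly phased, successive equator crossings are 27.27/4 = 6.819° apart.
That is 6.819 × 111.2 = 758 km at the equator.

758 km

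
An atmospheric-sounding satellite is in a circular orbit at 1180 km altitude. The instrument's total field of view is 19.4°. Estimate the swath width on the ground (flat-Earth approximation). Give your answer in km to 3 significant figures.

403 km

Half-angle = 19.4°/2 = 9.7°.
Swath width ≈ 2h·tan(θ/2) = 2 × 1180 × tan(9.7°) = 403.4 km.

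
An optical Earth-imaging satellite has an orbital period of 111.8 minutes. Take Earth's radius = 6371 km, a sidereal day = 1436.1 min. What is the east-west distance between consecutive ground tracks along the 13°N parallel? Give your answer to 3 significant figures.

T = 111.8 min = 6708.0 s.
Node shift per orbit = (6708.0/86166) × 360° = 28.03°.
Equatorial spacing = 28.03 × 111.2 km/° = 3116 km.
At 13° latitude, spacing = 3116 × cos(13°) = 3036 km.

3040 km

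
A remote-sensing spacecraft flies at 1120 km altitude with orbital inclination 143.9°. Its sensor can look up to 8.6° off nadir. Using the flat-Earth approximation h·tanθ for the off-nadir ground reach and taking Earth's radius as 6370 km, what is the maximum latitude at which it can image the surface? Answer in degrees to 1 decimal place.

37.6°

Retrograde orbit: the ground track reaches ±(180° − i) = ±(180 − 143.9) = ±36.1°.
Sensor half-swath on the ground ≈ 1120·tan(8.6°) = 169 km = 1.52° of latitude.
Maximum observable latitude ≈ 36.1 + 1.52 = 37.6°.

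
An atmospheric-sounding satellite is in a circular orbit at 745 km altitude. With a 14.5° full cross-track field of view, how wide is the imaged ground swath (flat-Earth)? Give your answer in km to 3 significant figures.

190 km

Half-angle = 14.5°/2 = 7.25°.
Swath width ≈ 2h·tan(θ/2) = 2 × 745 × tan(7.25°) = 189.6 km.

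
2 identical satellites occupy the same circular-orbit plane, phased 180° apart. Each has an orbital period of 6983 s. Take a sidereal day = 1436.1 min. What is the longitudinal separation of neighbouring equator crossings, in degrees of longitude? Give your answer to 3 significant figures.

14.6°

Single-satellite node shift = (6983.0/86166) × 360° = 29.17°.
With 2 satellites evenly phased, successive equator crossings are 29.17/2 = 14.587° apart.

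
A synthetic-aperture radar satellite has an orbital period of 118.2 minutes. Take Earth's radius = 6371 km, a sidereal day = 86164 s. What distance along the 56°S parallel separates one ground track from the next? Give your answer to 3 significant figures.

T = 118.2 min = 7092.0 s.
Node shift per orbit = (7092.0/86164) × 360° = 29.63°.
Equatorial spacing = 29.63 × 111.2 km/° = 3295 km.
At 56° latitude, spacing = 3295 × cos(56°) = 1842 km.

1840 km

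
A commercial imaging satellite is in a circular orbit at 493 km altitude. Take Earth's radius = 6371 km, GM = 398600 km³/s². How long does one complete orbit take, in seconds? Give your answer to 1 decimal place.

Semi-major axis a = 6371 + 493 = 6864 km. Period T = 2π√(a³/μ) = 2π√(6864³/398600) = 5659.5 s = 94.32 min.

5659.5 seconds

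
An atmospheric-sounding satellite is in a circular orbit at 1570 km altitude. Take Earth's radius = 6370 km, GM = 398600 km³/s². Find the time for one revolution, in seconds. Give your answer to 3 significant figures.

7040 seconds

Semi-major axis a = 6370 + 1570 = 7940 km. Period T = 2π√(a³/μ) = 2π√(7940³/398600) = 7041.1 s = 117.35 min.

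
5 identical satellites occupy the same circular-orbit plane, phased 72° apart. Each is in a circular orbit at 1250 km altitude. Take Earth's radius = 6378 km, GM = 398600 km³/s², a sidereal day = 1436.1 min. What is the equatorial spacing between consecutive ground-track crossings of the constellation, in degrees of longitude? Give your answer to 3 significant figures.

Semi-major axis a = 6378 + 1250 = 7628 km. Period T = 2π√(a³/μ) = 2π√(7628³/398600) = 6630.2 s = 110.50 min.
Single-satellite node shift = (6630.2/86166) × 360° = 27.70°.
With 5 satellites evenly phased, successive equator crossings are 27.70/5 = 5.540° apart.

5.54°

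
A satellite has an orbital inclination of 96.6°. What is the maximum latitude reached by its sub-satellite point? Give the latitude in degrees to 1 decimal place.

83.4°

Retrograde orbit: the ground track reaches ±(180° − i) = ±(180 − 96.6) = ±83.4°.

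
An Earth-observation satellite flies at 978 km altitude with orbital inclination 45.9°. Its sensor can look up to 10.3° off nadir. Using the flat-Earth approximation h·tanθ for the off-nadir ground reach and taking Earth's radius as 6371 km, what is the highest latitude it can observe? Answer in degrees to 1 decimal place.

47.5°

For a prograde orbit the ground track reaches latitude ±i = ±45.9°.
Sensor half-swath on the ground ≈ 978·tan(10.3°) = 178 km = 1.60° of latitude.
Maximum observable latitude ≈ 45.9 + 1.60 = 47.5°.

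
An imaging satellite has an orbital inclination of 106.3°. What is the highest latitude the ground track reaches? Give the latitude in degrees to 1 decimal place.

73.7°

Retrograde orbit: the ground track reaches ±(180° − i) = ±(180 − 106.3) = ±73.7°.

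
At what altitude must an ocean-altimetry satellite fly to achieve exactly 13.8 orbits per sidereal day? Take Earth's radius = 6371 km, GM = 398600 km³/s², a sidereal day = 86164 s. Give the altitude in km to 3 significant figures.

958 km

Required period T = 86164 / 13.8 = 6243.8 s.
From T = 2π√(a³/μ): a = (μ T²/4π²)^(1/3) = (398600 × 6243.8² / 4π²)^(1/3) = 7329 km.
Altitude h = a − R = 7329 − 6371 = 958 km.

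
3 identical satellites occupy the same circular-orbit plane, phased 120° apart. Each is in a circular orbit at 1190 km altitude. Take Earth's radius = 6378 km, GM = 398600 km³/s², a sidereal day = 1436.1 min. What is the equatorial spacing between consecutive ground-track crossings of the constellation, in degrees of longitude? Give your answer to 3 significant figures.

9.12°

Semi-major axis a = 6378 + 1190 = 7568 km. Period T = 2π√(a³/μ) = 2π√(7568³/398600) = 6552.1 s = 109.20 min.
Single-satellite node shift = (6552.1/86166) × 360° = 27.37°.
With 3 satellites evenly phased, successive equator crossings are 27.37/3 = 9.125° apart.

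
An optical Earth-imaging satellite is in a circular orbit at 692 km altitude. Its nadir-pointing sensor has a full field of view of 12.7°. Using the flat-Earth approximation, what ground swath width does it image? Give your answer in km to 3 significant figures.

Half-angle = 12.7°/2 = 6.35°.
Swath width ≈ 2h·tan(θ/2) = 2 × 692 × tan(6.35°) = 154.0 km.

154 km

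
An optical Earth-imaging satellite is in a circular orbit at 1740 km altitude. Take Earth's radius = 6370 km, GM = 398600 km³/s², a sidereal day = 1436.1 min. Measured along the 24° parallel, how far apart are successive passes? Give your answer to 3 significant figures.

Semi-major axis a = 6370 + 1740 = 8110 km. Period T = 2π√(a³/μ) = 2π√(8110³/398600) = 7268.5 s = 121.14 min.
Node shift per orbit = (7268.5/86166) × 360° = 30.37°.
Equatorial spacing = 30.37 × 111.2 km/° = 3376 km.
At 24° latitude, spacing = 3376 × cos(24°) = 3084 km.

3080 km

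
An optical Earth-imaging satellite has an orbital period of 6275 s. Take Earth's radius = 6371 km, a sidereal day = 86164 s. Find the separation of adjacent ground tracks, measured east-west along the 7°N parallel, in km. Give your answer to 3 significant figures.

Node shift per orbit = (6275.0/86164) × 360° = 26.22°.
Equatorial spacing = 26.22 × 111.2 km/° = 2915 km.
At 7° latitude, spacing = 2915 × cos(7°) = 2894 km.

2890 km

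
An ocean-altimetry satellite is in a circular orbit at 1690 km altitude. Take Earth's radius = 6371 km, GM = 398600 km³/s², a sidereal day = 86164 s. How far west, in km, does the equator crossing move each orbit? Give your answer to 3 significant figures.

Semi-major axis a = 6371 + 1690 = 8061 km. Period T = 2π√(a³/μ) = 2π√(8061³/398600) = 7202.7 s = 120.04 min.
During one orbit Earth rotates (7202.7 / 86164) × 360° = 30.09°.
At the equator that is 30.09° × (2π·6371/360) km/° = 30.09 × 111.2 = 3346 km.

3350 km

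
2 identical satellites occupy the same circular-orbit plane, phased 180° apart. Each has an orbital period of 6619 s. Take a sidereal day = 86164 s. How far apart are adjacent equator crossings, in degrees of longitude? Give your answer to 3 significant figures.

13.8°

Single-satellite node shift = (6619.0/86164) × 360° = 27.65°.
With 2 satellites evenly phased, successive equator crossings are 27.65/2 = 13.827° apart.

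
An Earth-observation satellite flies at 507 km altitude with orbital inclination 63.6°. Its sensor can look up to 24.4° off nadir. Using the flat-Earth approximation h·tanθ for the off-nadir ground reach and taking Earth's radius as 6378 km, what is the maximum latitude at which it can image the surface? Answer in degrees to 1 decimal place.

For a prograde orbit the ground track reaches latitude ±i = ±63.6°.
Sensor half-swath on the ground ≈ 507·tan(24.4°) = 230 km = 2.07° of latitude.
Maximum observable latitude ≈ 63.6 + 2.07 = 65.7°.

65.7°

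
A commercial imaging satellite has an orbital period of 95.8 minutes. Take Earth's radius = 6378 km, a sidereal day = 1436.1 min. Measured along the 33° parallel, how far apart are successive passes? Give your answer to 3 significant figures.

2240 km

T = 95.8 min = 5748.0 s.
Node shift per orbit = (5748.0/86166) × 360° = 24.02°.
Equatorial spacing = 24.02 × 111.3 km/° = 2673 km.
At 33° latitude, spacing = 2673 × cos(33°) = 2242 km.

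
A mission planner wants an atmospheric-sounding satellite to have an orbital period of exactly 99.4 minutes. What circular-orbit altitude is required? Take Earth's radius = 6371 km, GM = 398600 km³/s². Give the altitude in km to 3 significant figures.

737 km

T = 99.4 min = 5964.0 s.
From T = 2π√(a³/μ): a = (μ T²/4π²)^(1/3) = (398600 × 5964.0² / 4π²)^(1/3) = 7108 km.
Altitude h = a − R = 7108 − 6371 = 737 km.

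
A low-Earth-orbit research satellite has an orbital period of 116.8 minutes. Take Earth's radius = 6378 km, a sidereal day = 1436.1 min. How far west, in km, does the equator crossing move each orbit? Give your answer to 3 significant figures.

3260 km

T = 116.8 min = 7008.0 s.
During one orbit Earth rotates (7008.0 / 86166) × 360° = 29.28°.
At the equator that is 29.28° × (2π·6378/360) km/° = 29.28 × 111.3 = 3259 km.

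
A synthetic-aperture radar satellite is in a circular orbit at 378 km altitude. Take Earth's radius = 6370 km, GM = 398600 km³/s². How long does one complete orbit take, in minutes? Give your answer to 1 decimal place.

91.9 min

Semi-major axis a = 6370 + 378 = 6748 km. Period T = 2π√(a³/μ) = 2π√(6748³/398600) = 5516.6 s = 91.94 min.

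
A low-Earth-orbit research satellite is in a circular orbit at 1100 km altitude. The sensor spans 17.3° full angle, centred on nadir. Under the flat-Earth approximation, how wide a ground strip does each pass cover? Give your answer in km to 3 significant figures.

Half-angle = 17.3°/2 = 8.65°.
Swath width ≈ 2h·tan(θ/2) = 2 × 1100 × tan(8.65°) = 334.7 km.

335 km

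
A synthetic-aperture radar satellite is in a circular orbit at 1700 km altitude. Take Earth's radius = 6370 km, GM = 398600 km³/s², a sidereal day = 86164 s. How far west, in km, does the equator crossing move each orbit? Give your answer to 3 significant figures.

3350 km

Semi-major axis a = 6370 + 1700 = 8070 km. Period T = 2π√(a³/μ) = 2π√(8070³/398600) = 7214.8 s = 120.25 min.
During one orbit Earth rotates (7214.8 / 86164) × 360° = 30.14°.
At the equator that is 30.14° × (2π·6370/360) km/° = 30.14 × 111.2 = 3351 km.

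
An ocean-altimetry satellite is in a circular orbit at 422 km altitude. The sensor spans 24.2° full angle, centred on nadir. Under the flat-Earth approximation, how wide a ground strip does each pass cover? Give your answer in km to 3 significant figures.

181 km

Half-angle = 24.2°/2 = 12.1°.
Swath width ≈ 2h·tan(θ/2) = 2 × 422 × tan(12.1°) = 180.9 km.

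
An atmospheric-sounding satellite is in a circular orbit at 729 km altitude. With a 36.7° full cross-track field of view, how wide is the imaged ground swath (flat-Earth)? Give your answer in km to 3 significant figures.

Half-angle = 36.7°/2 = 18.35°.
Swath width ≈ 2h·tan(θ/2) = 2 × 729 × tan(18.35°) = 483.6 km.

484 km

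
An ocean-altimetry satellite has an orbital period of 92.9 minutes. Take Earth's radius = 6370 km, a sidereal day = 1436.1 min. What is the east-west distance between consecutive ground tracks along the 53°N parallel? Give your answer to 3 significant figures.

1560 km

T = 92.9 min = 5574.0 s.
Node shift per orbit = (5574.0/86166) × 360° = 23.29°.
Equatorial spacing = 23.29 × 111.2 km/° = 2589 km.
At 53° latitude, spacing = 2589 × cos(53°) = 1558 km.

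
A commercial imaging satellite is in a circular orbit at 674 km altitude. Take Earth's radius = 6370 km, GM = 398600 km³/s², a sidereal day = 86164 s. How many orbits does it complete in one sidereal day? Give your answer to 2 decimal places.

Semi-major axis a = 6370 + 674 = 7044 km. Period T = 2π√(a³/μ) = 2π√(7044³/398600) = 5883.6 s = 98.06 min.
Orbits per sidereal day = 86164 / 5883.6 = 14.645.

14.64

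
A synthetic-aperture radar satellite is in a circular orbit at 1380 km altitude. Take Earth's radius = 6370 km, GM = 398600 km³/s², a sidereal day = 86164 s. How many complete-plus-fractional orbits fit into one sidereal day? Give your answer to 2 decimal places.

12.69

Semi-major axis a = 6370 + 1380 = 7750 km. Period T = 2π√(a³/μ) = 2π√(7750³/398600) = 6789.9 s = 113.17 min.
Orbits per sidereal day = 86164 / 6789.9 = 12.690.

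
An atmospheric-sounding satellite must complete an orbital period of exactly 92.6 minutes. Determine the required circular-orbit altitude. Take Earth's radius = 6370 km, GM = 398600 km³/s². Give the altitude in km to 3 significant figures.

T = 92.6 min = 5556.0 s.
From T = 2π√(a³/μ): a = (μ T²/4π²)^(1/3) = (398600 × 5556.0² / 4π²)^(1/3) = 6780 km.
Altitude h = a − R = 6780 − 6370 = 410 km.

410 km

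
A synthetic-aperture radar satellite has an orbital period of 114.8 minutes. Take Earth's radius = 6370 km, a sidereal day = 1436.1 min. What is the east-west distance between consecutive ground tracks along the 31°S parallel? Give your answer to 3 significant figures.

T = 114.8 min = 6888.0 s.
Node shift per orbit = (6888.0/86166) × 360° = 28.78°.
Equatorial spacing = 28.78 × 111.2 km/° = 3199 km.
At 31° latitude, spacing = 3199 × cos(31°) = 2742 km.

2740 km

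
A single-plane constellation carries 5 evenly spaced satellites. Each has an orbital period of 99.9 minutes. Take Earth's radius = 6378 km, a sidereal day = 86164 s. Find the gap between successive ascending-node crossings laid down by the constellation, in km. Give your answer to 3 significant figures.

558 km

T = 99.9 min = 5994.0 s.
Single-satellite node shift = (5994.0/86164) × 360° = 25.04°.
With 5 satellites evenly phased, successive equator crossings are 25.04/5 = 5.009° apart.
That is 5.009 × 111.3 = 558 km at the equator.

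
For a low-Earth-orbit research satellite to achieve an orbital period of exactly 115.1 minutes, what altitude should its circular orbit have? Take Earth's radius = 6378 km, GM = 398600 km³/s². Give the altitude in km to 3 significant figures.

1460 km

T = 115.1 min = 6906.0 s.
From T = 2π√(a³/μ): a = (μ T²/4π²)^(1/3) = (398600 × 6906.0² / 4π²)^(1/3) = 7838 km.
Altitude h = a − R = 7838 − 6378 = 1460 km.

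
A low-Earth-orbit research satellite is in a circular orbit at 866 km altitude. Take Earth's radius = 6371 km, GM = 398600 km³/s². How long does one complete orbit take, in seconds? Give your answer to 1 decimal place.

Semi-major axis a = 6371 + 866 = 7237 km. Period T = 2π√(a³/μ) = 2π√(7237³/398600) = 6127.0 s = 102.12 min.

6127.0 seconds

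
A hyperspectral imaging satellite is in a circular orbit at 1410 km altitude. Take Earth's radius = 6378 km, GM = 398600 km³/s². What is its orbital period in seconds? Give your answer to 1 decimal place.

6839.9 seconds

Semi-major axis a = 6378 + 1410 = 7788 km. Period T = 2π√(a³/μ) = 2π√(7788³/398600) = 6839.9 s = 114.00 min.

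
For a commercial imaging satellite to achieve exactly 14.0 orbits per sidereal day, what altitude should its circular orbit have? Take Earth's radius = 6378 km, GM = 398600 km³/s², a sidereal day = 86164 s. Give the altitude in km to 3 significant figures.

881 km

Required period T = 86164 / 14.0 = 6154.6 s.
From T = 2π√(a³/μ): a = (μ T²/4π²)^(1/3) = (398600 × 6154.6² / 4π²)^(1/3) = 7259 km.
Altitude h = a − R = 7259 − 6378 = 881 km.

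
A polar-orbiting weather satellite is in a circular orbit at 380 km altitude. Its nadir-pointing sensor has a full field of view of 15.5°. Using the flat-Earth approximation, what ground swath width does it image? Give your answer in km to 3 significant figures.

103 km

Half-angle = 15.5°/2 = 7.75°.
Swath width ≈ 2h·tan(θ/2) = 2 × 380 × tan(7.75°) = 103.4 km.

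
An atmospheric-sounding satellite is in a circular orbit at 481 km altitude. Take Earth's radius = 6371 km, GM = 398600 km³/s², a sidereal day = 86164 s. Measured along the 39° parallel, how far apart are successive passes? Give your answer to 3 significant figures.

2040 km

Semi-major axis a = 6371 + 481 = 6852 km. Period T = 2π√(a³/μ) = 2π√(6852³/398600) = 5644.7 s = 94.08 min.
Node shift per orbit = (5644.7/86164) × 360° = 23.58°.
Equatorial spacing = 23.58 × 111.2 km/° = 2622 km.
At 39° latitude, spacing = 2622 × cos(39°) = 2038 km.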